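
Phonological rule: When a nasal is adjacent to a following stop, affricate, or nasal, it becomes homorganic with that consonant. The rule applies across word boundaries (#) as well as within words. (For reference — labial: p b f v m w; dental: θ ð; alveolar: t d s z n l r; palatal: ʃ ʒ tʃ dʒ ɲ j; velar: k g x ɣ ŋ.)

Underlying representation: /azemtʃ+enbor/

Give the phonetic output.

/m/ before /tʃ/ (palatal) → [ɲ]
/n/ before /b/ (labial) → [m]

[azeɲtʃ+embor]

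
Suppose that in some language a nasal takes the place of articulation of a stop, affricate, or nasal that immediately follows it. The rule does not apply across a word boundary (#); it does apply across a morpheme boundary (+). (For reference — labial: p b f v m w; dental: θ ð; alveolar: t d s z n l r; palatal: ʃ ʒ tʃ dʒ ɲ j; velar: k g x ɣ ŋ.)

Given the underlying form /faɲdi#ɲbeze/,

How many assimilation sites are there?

2

/ɲ/ before /d/ (alveolar) → [n]
/ɲ/ before /b/ (labial) → [m]
2 segments change.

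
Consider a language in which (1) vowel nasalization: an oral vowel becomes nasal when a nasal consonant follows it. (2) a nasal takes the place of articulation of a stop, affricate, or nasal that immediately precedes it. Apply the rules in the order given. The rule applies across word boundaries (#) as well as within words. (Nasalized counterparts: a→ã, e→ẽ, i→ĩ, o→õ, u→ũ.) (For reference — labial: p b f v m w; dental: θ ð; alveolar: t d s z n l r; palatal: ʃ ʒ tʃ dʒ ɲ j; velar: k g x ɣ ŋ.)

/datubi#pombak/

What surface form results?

Rule 1: /o/ before nasal /m/ → [õ]
After rule 1: datubi#põmbak
Rule 2: no segment meets the rule's conditions; no change.

[datubi#põmbak]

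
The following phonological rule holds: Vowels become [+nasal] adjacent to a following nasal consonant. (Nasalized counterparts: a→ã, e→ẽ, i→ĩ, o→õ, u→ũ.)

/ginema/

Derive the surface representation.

[gĩnẽma]

/i/ before nasal /n/ → [ĩ]
/e/ before nasal /m/ → [ẽ]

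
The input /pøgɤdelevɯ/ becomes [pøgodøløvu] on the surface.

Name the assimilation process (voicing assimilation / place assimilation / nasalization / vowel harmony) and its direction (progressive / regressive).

vowel harmony, progressive

/ɤ/→[o] /e/→[ø] /e/→[ø] /ɯ/→[u].
Vowels agree with the first vowel, so the harmony is progressive.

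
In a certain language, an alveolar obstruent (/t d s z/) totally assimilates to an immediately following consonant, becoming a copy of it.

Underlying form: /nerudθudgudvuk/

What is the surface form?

/d/ before /θ/ → [θ] (total assimilation)
/d/ before /g/ → [g] (total assimilation)
/d/ before /v/ → [v] (total assimilation)

[neruθθugguvvuk]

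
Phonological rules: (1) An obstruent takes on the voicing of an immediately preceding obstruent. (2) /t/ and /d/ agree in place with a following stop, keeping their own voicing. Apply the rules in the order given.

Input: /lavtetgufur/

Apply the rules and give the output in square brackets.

[lavdekkufur]

Rule 1: /t/ after /v/ (voiced) → [d]
Rule 1: /g/ after /t/ (voiceless) → [k]
After rule 1: lavdetkufur
Rule 2: /t/ before /k/ (velar) → [k]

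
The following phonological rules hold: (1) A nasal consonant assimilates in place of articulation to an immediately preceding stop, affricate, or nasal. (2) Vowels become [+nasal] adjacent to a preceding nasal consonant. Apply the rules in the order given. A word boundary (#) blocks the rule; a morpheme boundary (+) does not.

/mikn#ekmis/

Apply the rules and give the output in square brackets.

[mĩkŋ#ekŋĩs]

Rule 1: /n/ after /k/ (velar) → [ŋ]
Rule 1: /m/ after /k/ (velar) → [ŋ]
After rule 1: mikŋ#ekŋis
Rule 2: /i/ after nasal /m/ → [ĩ]
Rule 2: /i/ after nasal /ŋ/ → [ĩ]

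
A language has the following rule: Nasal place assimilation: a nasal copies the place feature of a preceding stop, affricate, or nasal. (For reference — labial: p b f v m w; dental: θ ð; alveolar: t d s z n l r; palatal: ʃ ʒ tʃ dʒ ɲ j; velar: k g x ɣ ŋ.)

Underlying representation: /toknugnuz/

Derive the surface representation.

/n/ after /k/ (velar) → [ŋ]
/n/ after /g/ (velar) → [ŋ]

[tokŋugŋuz]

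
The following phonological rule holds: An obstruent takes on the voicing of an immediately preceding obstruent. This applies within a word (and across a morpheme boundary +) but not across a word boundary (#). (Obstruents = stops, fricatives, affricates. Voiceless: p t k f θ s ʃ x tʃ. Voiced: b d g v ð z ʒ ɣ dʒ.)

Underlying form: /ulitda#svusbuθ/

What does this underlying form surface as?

[ulitta#sfuspuθ]

/d/ after /t/ (voiceless) → [t]
/v/ after /s/ (voiceless) → [f]
/b/ after /s/ (voiceless) → [p]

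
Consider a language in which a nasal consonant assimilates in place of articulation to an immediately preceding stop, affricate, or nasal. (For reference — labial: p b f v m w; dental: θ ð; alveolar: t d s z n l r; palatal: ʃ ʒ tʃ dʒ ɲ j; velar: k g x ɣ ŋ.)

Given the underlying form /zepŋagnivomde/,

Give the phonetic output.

[zepmagŋivomde]

/ŋ/ after /p/ (labial) → [m]
/n/ after /g/ (velar) → [ŋ]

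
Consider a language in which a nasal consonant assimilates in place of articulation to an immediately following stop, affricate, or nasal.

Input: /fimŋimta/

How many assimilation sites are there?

/m/ before /ŋ/ (velar) → [ŋ]
/m/ before /t/ (alveolar) → [n]
2 segments change.

2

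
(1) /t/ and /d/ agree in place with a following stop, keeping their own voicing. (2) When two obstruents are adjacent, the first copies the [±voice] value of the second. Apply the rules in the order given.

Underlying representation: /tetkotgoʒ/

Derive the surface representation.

Rule 1: /t/ before /k/ (velar) → [k]
Rule 1: /t/ before /g/ (velar) → [k]
After rule 1: tekkokgoʒ
Rule 2: /k/ before /g/ (voiced) → [g]

[tekkoggoʒ]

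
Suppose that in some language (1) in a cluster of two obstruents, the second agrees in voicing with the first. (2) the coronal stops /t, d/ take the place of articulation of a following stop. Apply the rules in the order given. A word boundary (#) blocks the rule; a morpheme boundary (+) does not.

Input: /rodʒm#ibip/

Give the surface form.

Rule 1: no segment meets the rule's conditions; no change.
After rule 1: rodʒm#ibip
Rule 2: no segment meets the rule's conditions; no change.

[rodʒm#ibip]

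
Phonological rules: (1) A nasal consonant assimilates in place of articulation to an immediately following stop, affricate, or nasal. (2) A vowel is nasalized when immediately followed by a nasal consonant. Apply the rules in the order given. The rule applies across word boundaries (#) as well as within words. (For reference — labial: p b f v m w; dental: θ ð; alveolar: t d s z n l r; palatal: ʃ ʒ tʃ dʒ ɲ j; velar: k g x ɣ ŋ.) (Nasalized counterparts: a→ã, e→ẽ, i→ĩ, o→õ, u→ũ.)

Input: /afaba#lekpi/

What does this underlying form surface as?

[afaba#lekpi]

Rule 1: no segment meets the rule's conditions; no change.
After rule 1: afaba#lekpi
Rule 2: no segment meets the rule's conditions; no change.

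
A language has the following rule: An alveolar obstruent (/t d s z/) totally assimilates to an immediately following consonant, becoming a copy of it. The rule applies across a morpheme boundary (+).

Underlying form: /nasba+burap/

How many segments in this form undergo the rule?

1

/s/ before /b/ → [b] (total assimilation)
1 segment changes.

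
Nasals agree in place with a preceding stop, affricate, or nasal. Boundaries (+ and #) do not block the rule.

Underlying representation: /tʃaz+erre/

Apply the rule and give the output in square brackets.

no segment meets the rule's conditions; no change.

[tʃaz+erre]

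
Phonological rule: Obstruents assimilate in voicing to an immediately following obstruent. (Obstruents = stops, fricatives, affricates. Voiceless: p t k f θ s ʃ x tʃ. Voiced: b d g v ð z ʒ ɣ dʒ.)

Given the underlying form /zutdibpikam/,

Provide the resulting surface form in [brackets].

[zuddippikam]

/t/ before /d/ (voiced) → [d]
/b/ before /p/ (voiceless) → [p]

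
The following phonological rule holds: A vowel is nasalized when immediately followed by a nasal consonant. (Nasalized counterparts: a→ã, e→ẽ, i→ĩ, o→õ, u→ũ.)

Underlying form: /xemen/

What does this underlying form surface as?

[xẽmẽn]

/e/ before nasal /m/ → [ẽ]
/e/ before nasal /n/ → [ẽ]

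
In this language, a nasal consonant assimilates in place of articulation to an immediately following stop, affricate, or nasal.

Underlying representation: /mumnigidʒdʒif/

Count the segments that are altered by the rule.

/m/ before /n/ (alveolar) → [n]
1 segment changes.

1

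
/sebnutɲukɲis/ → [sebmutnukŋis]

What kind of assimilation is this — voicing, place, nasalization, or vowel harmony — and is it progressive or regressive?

/n/→[m] /ɲ/→[n] /ɲ/→[ŋ].
Each target copies a feature from the preceding segment, so the direction is progressive.

place assimilation, progressive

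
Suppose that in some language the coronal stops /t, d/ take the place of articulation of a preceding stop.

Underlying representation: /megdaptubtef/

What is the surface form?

/d/ after /g/ (velar) → [g]
/t/ after /p/ (labial) → [p]
/t/ after /b/ (labial) → [p]

[meggappubpef]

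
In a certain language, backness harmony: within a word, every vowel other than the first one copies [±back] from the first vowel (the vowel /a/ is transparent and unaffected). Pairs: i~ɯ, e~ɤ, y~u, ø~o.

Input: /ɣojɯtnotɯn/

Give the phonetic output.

[ɣojɯtnotɯn]

no segment meets the rule's conditions; no change.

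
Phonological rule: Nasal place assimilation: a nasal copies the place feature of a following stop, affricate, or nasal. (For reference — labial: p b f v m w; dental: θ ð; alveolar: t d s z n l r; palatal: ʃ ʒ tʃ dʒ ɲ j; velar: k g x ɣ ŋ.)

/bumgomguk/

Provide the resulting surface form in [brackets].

[buŋgoŋguk]

/m/ before /g/ (velar) → [ŋ]
/m/ before /g/ (velar) → [ŋ]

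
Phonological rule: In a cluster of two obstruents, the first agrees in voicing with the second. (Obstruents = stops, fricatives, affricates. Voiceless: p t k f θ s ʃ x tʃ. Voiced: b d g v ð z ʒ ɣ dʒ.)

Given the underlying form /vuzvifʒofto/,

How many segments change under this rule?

/f/ before /ʒ/ (voiced) → [v]
1 segment changes.

1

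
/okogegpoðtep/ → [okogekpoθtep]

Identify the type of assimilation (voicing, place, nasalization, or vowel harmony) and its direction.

/g/→[k] /ð/→[θ].
Each target copies a feature from the following segment, so the direction is regressive.

voicing assimilation, regressive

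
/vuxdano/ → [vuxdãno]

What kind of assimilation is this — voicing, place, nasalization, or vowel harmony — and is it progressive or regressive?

nasalization, regressive

/a/→[ã].
Each target copies a feature from the following segment, so the direction is regressive.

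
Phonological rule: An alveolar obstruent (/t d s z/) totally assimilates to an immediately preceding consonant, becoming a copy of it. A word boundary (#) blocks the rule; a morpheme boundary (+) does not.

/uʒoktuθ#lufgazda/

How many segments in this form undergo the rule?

/t/ after /k/ → [k] (total assimilation)
/d/ after /z/ → [z] (total assimilation)
2 segments change.

2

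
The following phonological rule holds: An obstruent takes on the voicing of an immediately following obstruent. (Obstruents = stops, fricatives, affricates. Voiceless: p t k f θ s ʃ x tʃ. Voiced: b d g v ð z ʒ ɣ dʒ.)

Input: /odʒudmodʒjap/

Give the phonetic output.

[odʒudmodʒjap]

no segment meets the rule's conditions; no change.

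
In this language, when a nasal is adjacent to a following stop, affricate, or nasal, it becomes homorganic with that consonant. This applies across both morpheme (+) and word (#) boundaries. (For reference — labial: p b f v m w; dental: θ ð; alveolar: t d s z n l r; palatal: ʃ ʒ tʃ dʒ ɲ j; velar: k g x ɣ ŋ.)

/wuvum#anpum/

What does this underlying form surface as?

/n/ before /p/ (labial) → [m]

[wuvum#ampum]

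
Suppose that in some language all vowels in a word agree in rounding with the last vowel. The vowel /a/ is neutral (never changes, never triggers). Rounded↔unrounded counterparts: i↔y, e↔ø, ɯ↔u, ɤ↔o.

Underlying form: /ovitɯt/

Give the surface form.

/o/ harmonizes with /ɯ/ ([-round]) → [ɤ]

[ɤvitɯt]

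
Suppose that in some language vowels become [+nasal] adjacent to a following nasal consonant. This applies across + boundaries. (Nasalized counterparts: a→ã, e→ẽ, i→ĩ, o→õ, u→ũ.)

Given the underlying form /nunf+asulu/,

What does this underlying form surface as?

[nũnf+asulu]

/u/ before nasal /n/ → [ũ]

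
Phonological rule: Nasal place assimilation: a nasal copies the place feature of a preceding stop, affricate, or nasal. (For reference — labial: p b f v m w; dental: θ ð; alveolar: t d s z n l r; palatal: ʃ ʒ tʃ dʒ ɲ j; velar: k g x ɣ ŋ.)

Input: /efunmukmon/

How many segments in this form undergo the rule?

2

/m/ after /n/ (alveolar) → [n]
/m/ after /k/ (velar) → [ŋ]
2 segments change.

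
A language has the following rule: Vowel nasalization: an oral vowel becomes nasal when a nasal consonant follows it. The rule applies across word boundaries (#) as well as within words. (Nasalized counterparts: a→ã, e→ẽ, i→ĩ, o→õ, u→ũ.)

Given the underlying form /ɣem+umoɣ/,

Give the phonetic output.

[ɣẽm+ũmoɣ]

/e/ before nasal /m/ → [ẽ]
/u/ before nasal /m/ → [ũ]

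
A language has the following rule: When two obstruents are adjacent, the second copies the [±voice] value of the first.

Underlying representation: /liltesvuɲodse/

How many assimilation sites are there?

2

/v/ after /s/ (voiceless) → [f]
/s/ after /d/ (voiced) → [z]
2 segments change.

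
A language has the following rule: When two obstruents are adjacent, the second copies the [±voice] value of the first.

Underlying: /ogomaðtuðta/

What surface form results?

[ogomaðduðda]

/t/ after /ð/ (voiced) → [d]
/t/ after /ð/ (voiced) → [d]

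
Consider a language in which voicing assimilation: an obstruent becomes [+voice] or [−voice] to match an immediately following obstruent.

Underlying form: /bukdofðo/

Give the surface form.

/k/ before /d/ (voiced) → [g]
/f/ before /ð/ (voiced) → [v]

[bugdovðo]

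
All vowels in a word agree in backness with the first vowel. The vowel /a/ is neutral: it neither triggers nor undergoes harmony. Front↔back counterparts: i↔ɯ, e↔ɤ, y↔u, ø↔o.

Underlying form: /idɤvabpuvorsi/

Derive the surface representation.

[idevabpyvørsi]

/ɤ/ harmonizes with /i/ ([-back]) → [e]
/u/ harmonizes with /i/ ([-back]) → [y]
/o/ harmonizes with /i/ ([-back]) → [ø]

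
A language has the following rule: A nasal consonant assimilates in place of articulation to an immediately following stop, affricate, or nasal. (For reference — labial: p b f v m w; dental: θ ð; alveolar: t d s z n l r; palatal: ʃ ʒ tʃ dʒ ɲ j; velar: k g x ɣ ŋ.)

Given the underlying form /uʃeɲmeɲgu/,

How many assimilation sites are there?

2

/ɲ/ before /m/ (labial) → [m]
/ɲ/ before /g/ (velar) → [ŋ]
2 segments change.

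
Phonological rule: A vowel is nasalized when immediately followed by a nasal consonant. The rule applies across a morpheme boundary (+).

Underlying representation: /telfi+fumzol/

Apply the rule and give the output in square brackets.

/u/ before nasal /m/ → [ũ]

[telfi+fũmzol]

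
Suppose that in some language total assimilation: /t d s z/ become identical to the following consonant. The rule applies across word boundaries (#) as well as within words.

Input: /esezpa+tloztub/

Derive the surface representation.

[eseppa+llottub]

/z/ before /p/ → [p] (total assimilation)
/t/ before /l/ → [l] (total assimilation)
/z/ before /t/ → [t] (total assimilation)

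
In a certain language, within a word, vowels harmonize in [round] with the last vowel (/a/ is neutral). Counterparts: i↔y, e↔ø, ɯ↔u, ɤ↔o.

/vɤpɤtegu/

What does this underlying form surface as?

/ɤ/ harmonizes with /u/ ([+round]) → [o]
/ɤ/ harmonizes with /u/ ([+round]) → [o]
/e/ harmonizes with /u/ ([+round]) → [ø]

[vopotøgu]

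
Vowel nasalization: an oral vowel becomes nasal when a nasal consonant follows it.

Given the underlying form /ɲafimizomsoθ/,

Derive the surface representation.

/i/ before nasal /m/ → [ĩ]
/o/ before nasal /m/ → [õ]

[ɲafĩmizõmsoθ]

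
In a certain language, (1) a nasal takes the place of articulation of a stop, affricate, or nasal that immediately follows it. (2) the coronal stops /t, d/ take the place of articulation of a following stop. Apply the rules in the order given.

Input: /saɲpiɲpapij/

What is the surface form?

[sampimpapij]

Rule 1: /ɲ/ before /p/ (labial) → [m]
Rule 1: /ɲ/ before /p/ (labial) → [m]
After rule 1: sampimpapij
Rule 2: no segment meets the rule's conditions; no change.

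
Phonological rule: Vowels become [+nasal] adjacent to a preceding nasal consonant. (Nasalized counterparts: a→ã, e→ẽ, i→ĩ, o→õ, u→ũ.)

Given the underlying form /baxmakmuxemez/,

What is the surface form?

/a/ after nasal /m/ → [ã]
/u/ after nasal /m/ → [ũ]
/e/ after nasal /m/ → [ẽ]

[baxmãkmũxemẽz]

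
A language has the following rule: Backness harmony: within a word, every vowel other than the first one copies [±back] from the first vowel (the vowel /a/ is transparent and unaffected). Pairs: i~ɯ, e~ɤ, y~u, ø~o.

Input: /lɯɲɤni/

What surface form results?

[lɯɲɤnɯ]

/i/ harmonizes with /ɯ/ ([+back]) → [ɯ]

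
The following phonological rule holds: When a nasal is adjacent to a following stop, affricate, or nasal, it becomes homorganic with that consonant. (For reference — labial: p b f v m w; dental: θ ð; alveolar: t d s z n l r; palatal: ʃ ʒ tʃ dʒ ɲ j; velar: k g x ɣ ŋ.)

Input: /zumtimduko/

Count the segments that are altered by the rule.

/m/ before /t/ (alveolar) → [n]
/m/ before /d/ (alveolar) → [n]
2 segments change.

2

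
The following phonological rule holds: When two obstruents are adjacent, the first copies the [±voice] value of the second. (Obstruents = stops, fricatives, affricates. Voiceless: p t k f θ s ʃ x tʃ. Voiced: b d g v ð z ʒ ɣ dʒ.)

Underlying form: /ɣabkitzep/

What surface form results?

[ɣapkidzep]

/b/ before /k/ (voiceless) → [p]
/t/ before /z/ (voiced) → [d]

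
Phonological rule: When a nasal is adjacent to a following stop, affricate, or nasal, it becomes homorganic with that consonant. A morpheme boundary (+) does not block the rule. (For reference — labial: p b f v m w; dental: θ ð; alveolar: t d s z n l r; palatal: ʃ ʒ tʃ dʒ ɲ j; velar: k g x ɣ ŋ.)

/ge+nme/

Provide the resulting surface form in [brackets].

/n/ before /m/ (labial) → [m]

[ge+mme]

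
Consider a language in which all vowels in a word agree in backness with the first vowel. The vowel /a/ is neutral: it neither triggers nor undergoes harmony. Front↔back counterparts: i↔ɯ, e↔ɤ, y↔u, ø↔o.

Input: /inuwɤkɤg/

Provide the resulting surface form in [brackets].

[inywekeg]

/u/ harmonizes with /i/ ([-back]) → [y]
/ɤ/ harmonizes with /i/ ([-back]) → [e]
/ɤ/ harmonizes with /i/ ([-back]) → [e]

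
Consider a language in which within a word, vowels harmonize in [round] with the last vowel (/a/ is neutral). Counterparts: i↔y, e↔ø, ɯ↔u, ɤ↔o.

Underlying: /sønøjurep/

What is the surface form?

[senejɯrep]

/ø/ harmonizes with /e/ ([-round]) → [e]
/ø/ harmonizes with /e/ ([-round]) → [e]
/u/ harmonizes with /e/ ([-round]) → [ɯ]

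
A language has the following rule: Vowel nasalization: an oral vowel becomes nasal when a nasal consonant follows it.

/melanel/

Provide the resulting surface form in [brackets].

/a/ before nasal /n/ → [ã]

[melãnel]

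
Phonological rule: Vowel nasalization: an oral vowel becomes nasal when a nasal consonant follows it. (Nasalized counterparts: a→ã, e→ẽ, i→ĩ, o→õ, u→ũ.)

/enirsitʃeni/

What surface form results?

[ẽnirsitʃẽni]

/e/ before nasal /n/ → [ẽ]
/e/ before nasal /n/ → [ẽ]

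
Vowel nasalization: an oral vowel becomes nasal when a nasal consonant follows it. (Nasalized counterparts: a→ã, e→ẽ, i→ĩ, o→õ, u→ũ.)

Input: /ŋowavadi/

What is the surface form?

[ŋowavadi]

no segment meets the rule's conditions; no change.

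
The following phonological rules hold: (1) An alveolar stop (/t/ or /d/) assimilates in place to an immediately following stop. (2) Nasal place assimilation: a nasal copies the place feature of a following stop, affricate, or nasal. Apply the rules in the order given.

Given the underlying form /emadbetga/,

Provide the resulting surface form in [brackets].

Rule 1: /d/ before /b/ (labial) → [b]
Rule 1: /t/ before /g/ (velar) → [k]
After rule 1: emabbekga
Rule 2: no segment meets the rule's conditions; no change.

[emabbekga]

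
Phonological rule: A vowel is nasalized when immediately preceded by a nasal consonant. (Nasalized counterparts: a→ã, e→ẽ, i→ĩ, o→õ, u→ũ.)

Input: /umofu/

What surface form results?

/o/ after nasal /m/ → [õ]

[umõfu]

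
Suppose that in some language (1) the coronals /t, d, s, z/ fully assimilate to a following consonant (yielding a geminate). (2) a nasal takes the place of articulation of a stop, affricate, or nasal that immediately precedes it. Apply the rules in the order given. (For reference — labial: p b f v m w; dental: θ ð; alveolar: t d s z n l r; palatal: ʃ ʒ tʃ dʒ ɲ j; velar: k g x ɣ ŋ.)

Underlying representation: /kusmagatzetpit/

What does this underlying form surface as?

[kummagazzeppit]

Rule 1: /s/ before /m/ → [m] (total assimilation)
Rule 1: /t/ before /z/ → [z] (total assimilation)
Rule 1: /t/ before /p/ → [p] (total assimilation)
After rule 1: kummagazzeppit
Rule 2: no segment meets the rule's conditions; no change.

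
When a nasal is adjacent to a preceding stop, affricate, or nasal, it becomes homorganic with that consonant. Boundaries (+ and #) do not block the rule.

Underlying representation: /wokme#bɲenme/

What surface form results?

/m/ after /k/ (velar) → [ŋ]
/ɲ/ after /b/ (labial) → [m]
/m/ after /n/ (alveolar) → [n]

[wokŋe#bmenne]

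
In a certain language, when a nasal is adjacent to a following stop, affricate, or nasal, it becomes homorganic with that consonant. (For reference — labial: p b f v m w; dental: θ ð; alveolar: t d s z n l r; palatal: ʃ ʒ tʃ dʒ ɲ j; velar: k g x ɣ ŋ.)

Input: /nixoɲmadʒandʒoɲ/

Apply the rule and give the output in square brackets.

[nixommadʒaɲdʒoɲ]

/ɲ/ before /m/ (labial) → [m]
/n/ before /dʒ/ (palatal) → [ɲ]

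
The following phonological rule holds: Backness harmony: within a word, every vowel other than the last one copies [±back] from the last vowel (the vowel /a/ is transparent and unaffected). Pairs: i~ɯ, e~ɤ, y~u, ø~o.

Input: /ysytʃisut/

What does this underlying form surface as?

[usutʃɯsut]

/y/ harmonizes with /u/ ([+back]) → [u]
/y/ harmonizes with /u/ ([+back]) → [u]
/i/ harmonizes with /u/ ([+back]) → [ɯ]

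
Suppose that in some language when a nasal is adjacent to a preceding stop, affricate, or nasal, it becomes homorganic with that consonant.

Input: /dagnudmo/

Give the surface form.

[dagŋudno]

/n/ after /g/ (velar) → [ŋ]
/m/ after /d/ (alveolar) → [n]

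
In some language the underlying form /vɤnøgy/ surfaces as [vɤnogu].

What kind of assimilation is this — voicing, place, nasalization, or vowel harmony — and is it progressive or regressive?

/ø/→[o] /y/→[u].
Vowels agree with the first vowel, so the harmony is progressive.

vowel harmony, progressive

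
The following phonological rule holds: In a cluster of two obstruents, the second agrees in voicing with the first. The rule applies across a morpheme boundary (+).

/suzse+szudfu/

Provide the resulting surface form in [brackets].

[suzze+ssudvu]

/s/ after /z/ (voiced) → [z]
/z/ after /s/ (voiceless) → [s]
/f/ after /d/ (voiced) → [v]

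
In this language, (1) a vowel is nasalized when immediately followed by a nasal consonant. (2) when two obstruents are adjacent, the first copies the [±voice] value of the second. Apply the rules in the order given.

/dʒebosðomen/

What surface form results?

[dʒebozðõmẽn]

Rule 1: /o/ before nasal /m/ → [õ]
Rule 1: /e/ before nasal /n/ → [ẽ]
After rule 1: dʒebosðõmẽn
Rule 2: /s/ before /ð/ (voiced) → [z]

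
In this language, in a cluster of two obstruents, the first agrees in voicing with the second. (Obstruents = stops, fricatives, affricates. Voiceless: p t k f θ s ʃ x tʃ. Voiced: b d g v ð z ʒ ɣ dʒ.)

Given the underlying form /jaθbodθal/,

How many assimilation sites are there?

/θ/ before /b/ (voiced) → [ð]
/d/ before /θ/ (voiceless) → [t]
2 segments change.

2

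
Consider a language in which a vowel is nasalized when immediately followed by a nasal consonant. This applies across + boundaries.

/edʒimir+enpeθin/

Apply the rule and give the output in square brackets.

/i/ before nasal /m/ → [ĩ]
/e/ before nasal /n/ → [ẽ]
/i/ before nasal /n/ → [ĩ]

[edʒĩmir+ẽnpeθĩn]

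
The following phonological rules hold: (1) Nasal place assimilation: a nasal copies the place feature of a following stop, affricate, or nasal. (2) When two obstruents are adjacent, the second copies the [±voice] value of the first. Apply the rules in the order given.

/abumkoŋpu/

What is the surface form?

[abuŋkompu]

Rule 1: /m/ before /k/ (velar) → [ŋ]
Rule 1: /ŋ/ before /p/ (labial) → [m]
After rule 1: abuŋkompu
Rule 2: no segment meets the rule's conditions; no change.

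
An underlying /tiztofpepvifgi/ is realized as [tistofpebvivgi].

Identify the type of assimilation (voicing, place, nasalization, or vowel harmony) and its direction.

/z/→[s] /p/→[b] /f/→[v].
Each target copies a feature from the following segment, so the direction is regressive.

voicing assimilation, regressive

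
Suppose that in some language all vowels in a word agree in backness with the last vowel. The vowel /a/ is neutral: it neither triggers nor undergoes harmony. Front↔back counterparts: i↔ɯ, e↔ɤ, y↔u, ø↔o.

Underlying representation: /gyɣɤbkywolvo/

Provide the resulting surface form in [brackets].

/y/ harmonizes with /o/ ([+back]) → [u]
/y/ harmonizes with /o/ ([+back]) → [u]

[guɣɤbkuwolvo]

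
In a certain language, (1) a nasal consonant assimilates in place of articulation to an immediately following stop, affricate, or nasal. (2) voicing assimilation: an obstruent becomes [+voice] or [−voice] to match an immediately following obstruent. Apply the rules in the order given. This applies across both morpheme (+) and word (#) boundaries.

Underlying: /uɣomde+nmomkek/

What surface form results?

Rule 1: /m/ before /d/ (alveolar) → [n]
Rule 1: /n/ before /m/ (labial) → [m]
Rule 1: /m/ before /k/ (velar) → [ŋ]
After rule 1: uɣonde+mmoŋkek
Rule 2: no segment meets the rule's conditions; no change.

[uɣonde+mmoŋkek]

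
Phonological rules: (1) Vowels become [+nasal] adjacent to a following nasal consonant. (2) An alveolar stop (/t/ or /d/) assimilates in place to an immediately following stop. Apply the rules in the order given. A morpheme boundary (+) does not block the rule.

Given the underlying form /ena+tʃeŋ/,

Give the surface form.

[ẽna+tʃẽŋ]

Rule 1: /e/ before nasal /n/ → [ẽ]
Rule 1: /e/ before nasal /ŋ/ → [ẽ]
After rule 1: ẽna+tʃẽŋ
Rule 2: no segment meets the rule's conditions; no change.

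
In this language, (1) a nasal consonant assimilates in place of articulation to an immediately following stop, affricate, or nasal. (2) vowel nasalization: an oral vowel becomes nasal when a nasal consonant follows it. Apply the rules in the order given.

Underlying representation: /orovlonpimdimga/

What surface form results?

Rule 1: /n/ before /p/ (labial) → [m]
Rule 1: /m/ before /d/ (alveolar) → [n]
Rule 1: /m/ before /g/ (velar) → [ŋ]
After rule 1: orovlompindiŋga
Rule 2: /o/ before nasal /m/ → [õ]
Rule 2: /i/ before nasal /n/ → [ĩ]
Rule 2: /i/ before nasal /ŋ/ → [ĩ]

[orovlõmpĩndĩŋga]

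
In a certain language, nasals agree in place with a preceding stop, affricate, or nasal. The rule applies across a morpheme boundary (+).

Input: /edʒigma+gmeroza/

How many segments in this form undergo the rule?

2

/m/ after /g/ (velar) → [ŋ]
/m/ after /g/ (velar) → [ŋ]
2 segments change.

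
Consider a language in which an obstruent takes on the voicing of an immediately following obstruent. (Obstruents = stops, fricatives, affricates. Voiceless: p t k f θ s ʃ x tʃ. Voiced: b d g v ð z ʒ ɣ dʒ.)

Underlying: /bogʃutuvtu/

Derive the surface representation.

/g/ before /ʃ/ (voiceless) → [k]
/v/ before /t/ (voiceless) → [f]

[bokʃutuftu]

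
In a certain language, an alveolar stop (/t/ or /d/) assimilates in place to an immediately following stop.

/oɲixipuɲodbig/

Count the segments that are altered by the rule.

1

/d/ before /b/ (labial) → [b]
1 segment changes.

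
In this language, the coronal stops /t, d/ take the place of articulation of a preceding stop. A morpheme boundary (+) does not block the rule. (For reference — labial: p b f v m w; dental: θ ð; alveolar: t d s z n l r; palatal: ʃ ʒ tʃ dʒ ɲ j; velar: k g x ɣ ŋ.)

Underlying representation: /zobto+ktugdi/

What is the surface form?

[zobpo+kkuggi]

/t/ after /b/ (labial) → [p]
/t/ after /k/ (velar) → [k]
/d/ after /g/ (velar) → [g]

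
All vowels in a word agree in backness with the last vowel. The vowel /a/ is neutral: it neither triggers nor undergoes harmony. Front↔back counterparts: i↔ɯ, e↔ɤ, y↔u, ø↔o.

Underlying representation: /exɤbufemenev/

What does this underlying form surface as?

/ɤ/ harmonizes with /e/ ([-back]) → [e]
/u/ harmonizes with /e/ ([-back]) → [y]

[exebyfemenev]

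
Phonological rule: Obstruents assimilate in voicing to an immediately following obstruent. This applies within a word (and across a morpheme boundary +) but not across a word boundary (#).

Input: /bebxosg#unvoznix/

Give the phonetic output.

[bepxozg#unvoznix]

/b/ before /x/ (voiceless) → [p]
/s/ before /g/ (voiced) → [z]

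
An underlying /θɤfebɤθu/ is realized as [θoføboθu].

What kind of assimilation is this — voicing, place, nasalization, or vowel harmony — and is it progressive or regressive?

/ɤ/→[o] /e/→[ø] /ɤ/→[o].
Vowels agree with the last vowel, so the harmony is regressive.

vowel harmony, regressive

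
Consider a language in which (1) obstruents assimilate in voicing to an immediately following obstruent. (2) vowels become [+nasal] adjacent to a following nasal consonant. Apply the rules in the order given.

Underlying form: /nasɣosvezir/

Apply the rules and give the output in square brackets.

Rule 1: /s/ before /ɣ/ (voiced) → [z]
Rule 1: /s/ before /v/ (voiced) → [z]
After rule 1: nazɣozvezir
Rule 2: no segment meets the rule's conditions; no change.

[nazɣozvezir]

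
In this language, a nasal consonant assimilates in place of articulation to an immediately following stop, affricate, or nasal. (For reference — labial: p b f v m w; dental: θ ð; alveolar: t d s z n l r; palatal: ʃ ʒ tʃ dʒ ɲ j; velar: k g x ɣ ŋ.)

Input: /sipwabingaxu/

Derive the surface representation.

/n/ before /g/ (velar) → [ŋ]

[sipwabiŋgaxu]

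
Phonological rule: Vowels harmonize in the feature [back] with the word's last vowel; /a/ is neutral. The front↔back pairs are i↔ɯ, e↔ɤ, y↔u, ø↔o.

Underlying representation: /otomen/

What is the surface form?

/o/ harmonizes with /e/ ([-back]) → [ø]
/o/ harmonizes with /e/ ([-back]) → [ø]

[øtømen]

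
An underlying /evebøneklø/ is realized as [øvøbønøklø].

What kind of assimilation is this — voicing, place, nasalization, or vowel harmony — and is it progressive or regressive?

/e/→[ø] /e/→[ø] /e/→[ø].
Vowels agree with the last vowel, so the harmony is regressive.

vowel harmony, regressive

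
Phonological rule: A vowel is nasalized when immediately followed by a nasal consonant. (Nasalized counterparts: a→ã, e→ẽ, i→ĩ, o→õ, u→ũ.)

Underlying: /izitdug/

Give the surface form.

[izitdug]

no segment meets the rule's conditions; no change.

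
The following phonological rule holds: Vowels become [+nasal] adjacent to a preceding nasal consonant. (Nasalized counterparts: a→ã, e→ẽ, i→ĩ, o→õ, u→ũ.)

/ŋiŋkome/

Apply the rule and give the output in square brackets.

/i/ after nasal /ŋ/ → [ĩ]
/e/ after nasal /m/ → [ẽ]

[ŋĩŋkomẽ]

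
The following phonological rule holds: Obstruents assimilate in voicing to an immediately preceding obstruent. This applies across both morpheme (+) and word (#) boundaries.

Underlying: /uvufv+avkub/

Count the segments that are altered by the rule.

2

/v/ after /f/ (voiceless) → [f]
/k/ after /v/ (voiced) → [g]
2 segments change.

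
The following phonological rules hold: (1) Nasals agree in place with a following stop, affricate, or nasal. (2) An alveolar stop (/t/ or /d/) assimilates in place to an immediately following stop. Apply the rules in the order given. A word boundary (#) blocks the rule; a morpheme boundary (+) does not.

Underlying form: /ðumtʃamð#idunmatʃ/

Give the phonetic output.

[ðuɲtʃamð#idummatʃ]

Rule 1: /m/ before /tʃ/ (palatal) → [ɲ]
Rule 1: /n/ before /m/ (labial) → [m]
After rule 1: ðuɲtʃamð#idummatʃ
Rule 2: no segment meets the rule's conditions; no change.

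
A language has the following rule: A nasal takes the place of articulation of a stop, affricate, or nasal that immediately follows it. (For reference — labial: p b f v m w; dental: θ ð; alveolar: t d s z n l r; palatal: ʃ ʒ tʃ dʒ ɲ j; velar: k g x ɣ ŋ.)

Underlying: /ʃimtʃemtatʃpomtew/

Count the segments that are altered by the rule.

3

/m/ before /tʃ/ (palatal) → [ɲ]
/m/ before /t/ (alveolar) → [n]
/m/ before /t/ (alveolar) → [n]
3 segments change.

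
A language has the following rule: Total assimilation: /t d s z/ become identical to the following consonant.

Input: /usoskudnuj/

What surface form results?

/s/ before /k/ → [k] (total assimilation)
/d/ before /n/ → [n] (total assimilation)

[usokkunnuj]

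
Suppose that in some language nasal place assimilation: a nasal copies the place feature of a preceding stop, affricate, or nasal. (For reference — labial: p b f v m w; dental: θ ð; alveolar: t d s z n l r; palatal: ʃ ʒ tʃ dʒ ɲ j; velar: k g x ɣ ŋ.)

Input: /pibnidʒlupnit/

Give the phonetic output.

[pibmidʒlupmit]

/n/ after /b/ (labial) → [m]
/n/ after /p/ (labial) → [m]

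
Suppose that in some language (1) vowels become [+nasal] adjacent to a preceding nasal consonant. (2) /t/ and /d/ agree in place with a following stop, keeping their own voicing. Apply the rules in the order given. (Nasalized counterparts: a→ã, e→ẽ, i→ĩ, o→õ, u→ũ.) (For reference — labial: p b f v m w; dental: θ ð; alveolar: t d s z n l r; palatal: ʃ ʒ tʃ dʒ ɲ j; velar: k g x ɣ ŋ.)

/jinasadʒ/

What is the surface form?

Rule 1: /a/ after nasal /n/ → [ã]
After rule 1: jinãsadʒ
Rule 2: no segment meets the rule's conditions; no change.

[jinãsadʒ]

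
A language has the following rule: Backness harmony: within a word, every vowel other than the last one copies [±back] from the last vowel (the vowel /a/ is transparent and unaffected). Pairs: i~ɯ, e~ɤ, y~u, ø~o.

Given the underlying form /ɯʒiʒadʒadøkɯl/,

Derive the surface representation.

/i/ harmonizes with /ɯ/ ([+back]) → [ɯ]
/ø/ harmonizes with /ɯ/ ([+back]) → [o]

[ɯʒɯʒadʒadokɯl]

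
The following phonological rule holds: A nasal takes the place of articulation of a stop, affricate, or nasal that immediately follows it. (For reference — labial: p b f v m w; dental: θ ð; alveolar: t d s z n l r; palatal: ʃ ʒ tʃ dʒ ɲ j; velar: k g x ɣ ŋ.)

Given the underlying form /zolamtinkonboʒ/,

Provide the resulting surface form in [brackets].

[zolantiŋkomboʒ]

/m/ before /t/ (alveolar) → [n]
/n/ before /k/ (velar) → [ŋ]
/n/ before /b/ (labial) → [m]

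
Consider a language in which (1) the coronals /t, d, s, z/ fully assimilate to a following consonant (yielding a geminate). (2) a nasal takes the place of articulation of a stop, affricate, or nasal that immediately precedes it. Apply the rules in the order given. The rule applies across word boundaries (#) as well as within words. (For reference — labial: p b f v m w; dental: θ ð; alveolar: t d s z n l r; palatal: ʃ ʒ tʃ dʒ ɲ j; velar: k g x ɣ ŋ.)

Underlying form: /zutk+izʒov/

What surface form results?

[zukk+iʒʒov]

Rule 1: /t/ before /k/ → [k] (total assimilation)
Rule 1: /z/ before /ʒ/ → [ʒ] (total assimilation)
After rule 1: zukk+iʒʒov
Rule 2: no segment meets the rule's conditions; no change.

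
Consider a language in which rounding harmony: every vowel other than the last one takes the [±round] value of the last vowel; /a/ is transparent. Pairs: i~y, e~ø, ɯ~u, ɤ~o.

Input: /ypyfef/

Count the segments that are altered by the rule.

/y/ harmonizes with /e/ ([-round]) → [i]
/y/ harmonizes with /e/ ([-round]) → [i]
2 segments change.

2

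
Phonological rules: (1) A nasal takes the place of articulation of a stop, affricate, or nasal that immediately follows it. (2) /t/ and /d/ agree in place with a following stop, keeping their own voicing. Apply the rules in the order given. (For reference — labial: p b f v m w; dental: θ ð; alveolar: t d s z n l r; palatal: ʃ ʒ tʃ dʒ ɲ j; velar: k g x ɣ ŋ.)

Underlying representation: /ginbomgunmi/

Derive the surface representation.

[gimboŋgummi]

Rule 1: /n/ before /b/ (labial) → [m]
Rule 1: /m/ before /g/ (velar) → [ŋ]
Rule 1: /n/ before /m/ (labial) → [m]
After rule 1: gimboŋgummi
Rule 2: no segment meets the rule's conditions; no change.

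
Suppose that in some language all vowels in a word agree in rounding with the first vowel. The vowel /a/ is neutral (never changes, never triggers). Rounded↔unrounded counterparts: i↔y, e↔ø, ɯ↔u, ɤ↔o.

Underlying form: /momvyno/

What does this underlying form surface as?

[momvyno]

no segment meets the rule's conditions; no change.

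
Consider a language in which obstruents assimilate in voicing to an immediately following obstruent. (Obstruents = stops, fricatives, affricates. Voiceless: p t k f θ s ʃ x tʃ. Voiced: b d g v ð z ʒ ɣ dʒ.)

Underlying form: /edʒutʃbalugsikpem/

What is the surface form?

[edʒudʒbaluksikpem]

/tʃ/ before /b/ (voiced) → [dʒ]
/g/ before /s/ (voiceless) → [k]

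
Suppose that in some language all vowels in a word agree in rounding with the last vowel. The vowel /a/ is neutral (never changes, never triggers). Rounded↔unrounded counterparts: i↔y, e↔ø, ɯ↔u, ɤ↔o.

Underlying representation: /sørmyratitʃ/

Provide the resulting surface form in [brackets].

[sermiratitʃ]

/ø/ harmonizes with /i/ ([-round]) → [e]
/y/ harmonizes with /i/ ([-round]) → [i]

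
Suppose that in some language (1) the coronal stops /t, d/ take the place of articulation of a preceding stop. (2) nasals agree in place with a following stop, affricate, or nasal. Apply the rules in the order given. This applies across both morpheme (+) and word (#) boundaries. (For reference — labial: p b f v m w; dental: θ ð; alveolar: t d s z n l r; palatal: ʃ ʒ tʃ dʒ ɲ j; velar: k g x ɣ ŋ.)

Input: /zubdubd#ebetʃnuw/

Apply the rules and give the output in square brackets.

Rule 1: /d/ after /b/ (labial) → [b]
Rule 1: /d/ after /b/ (labial) → [b]
After rule 1: zubbubb#ebetʃnuw
Rule 2: no segment meets the rule's conditions; no change.

[zubbubb#ebetʃnuw]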